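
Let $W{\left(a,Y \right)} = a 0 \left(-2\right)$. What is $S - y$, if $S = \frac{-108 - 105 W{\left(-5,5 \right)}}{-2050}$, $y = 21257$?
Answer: $- \frac{21788371}{1025} \approx -21257.0$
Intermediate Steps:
$W{\left(a,Y \right)} = 0$ ($W{\left(a,Y \right)} = 0 \left(-2\right) = 0$)
$S = \frac{54}{1025}$ ($S = \frac{-108 - 0}{-2050} = \left(-108 + 0\right) \left(- \frac{1}{2050}\right) = \left(-108\right) \left(- \frac{1}{2050}\right) = \frac{54}{1025} \approx 0.052683$)
$S - y = \frac{54}{1025} - 21257 = - \frac{21788371}{1025}$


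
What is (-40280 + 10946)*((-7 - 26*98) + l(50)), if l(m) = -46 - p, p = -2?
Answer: 76239066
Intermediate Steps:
l(m) = -44 (l(m) = -46 - 1*(-2) = -46 + 2 = -44)
(-40280 + 10946)*((-7 - 26*98) + l(50)) = (-40280 + 10946)*((-7 - 26*98) - 44) = -29334*((-7 - 2548) - 44) = -29334*(-2555 - 44) = -29334*(-2599) = 76239066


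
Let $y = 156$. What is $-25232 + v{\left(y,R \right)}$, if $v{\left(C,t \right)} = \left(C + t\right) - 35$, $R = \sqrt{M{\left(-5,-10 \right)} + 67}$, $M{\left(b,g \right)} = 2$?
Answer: $-25111 + \sqrt{69} \approx -25103.0$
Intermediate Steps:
$R = \sqrt{69}$ ($R = \sqrt{2 + 67} = \sqrt{69} \approx 8.3066$)
$v{\left(C,t \right)} = -35 + C + t$
$-25232 + v{\left(y,R \right)} = -25232 + \left(-35 + 156 + \sqrt{69}\right) = -25232 + \left(121 + \sqrt{69}\right) = -25111 + \sqrt{69}$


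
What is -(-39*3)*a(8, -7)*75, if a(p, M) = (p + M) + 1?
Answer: 17550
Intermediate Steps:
a(p, M) = 1 + M + p (a(p, M) = (M + p) + 1 = 1 + M + p)
-(-39*3)*a(8, -7)*75 = -(-39*3)*(1 - 7 + 8)*75 = -(-117*2)*75 = -(-234)*75 = -1*(-17550) = 17550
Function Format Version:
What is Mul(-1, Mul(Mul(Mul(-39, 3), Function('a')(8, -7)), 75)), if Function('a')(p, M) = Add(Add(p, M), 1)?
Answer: 17550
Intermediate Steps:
Function('a')(p, M) = Add(1, M, p) (Function('a')(p, M) = Add(Add(M, p), 1) = Add(1, M, p))
Mul(-1, Mul(Mul(Mul(-39, 3), Function('a')(8, -7)), 75)) = Mul(-1, Mul(Mul(Mul(-39, 3), Add(1, -7, 8)), 75)) = Mul(-1, Mul(Mul(-117, 2), 75)) = Mul(-1, Mul(-234, 75)) = Mul(-1, -17550) = 17550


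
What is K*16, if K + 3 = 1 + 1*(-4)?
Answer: -96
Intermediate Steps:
K = -6 (K = -3 + (1 + 1*(-4)) = -3 + (1 - 4) = -3 - 3 = -6)
K*16 = -6*16 = -96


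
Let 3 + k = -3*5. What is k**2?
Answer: 324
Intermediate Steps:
k = -18 (k = -3 - 3*5 = -3 - 15 = -18)
k**2 = (-18)**2 = 324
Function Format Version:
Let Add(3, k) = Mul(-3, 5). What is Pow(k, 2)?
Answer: 324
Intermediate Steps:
k = -18 (k = Add(-3, Mul(-3, 5)) = Add(-3, -15) = -18)
Pow(k, 2) = Pow(-18, 2) = 324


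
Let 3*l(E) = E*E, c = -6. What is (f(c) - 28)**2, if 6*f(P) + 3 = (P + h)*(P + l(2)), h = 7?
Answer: 277729/324 ≈ 857.19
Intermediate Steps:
l(E) = E**2/3 (l(E) = (E*E)/3 = E**2/3)
f(P) = -1/2 + (7 + P)*(4/3 + P)/6 (f(P) = -1/2 + ((P + 7)*(P + (1/3)*2**2))/6 = -1/2 + ((7 + P)*(P + (1/3)*4))/6 = -1/2 + ((7 + P)*(P + 4/3))/6 = -1/2 + ((7 + P)*(4/3 + P))/6 = -1/2 + (7 + P)*(4/3 + P)/6)
(f(c) - 28)**2 = ((19/18 + (1/6)*(-6)**2 + (25/18)*(-6)) - 28)**2 = ((19/18 + (1/6)*36 - 25/3) - 28)**2 = ((19/18 + 6 - 25/3) - 28)**2 = (-23/18 - 28)**2 = (-527/18)**2 = 277729/324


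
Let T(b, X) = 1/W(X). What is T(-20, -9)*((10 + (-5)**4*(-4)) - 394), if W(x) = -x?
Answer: -2884/9 ≈ -320.44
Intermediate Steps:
T(b, X) = -1/X (T(b, X) = 1/(-X) = -1/X)
T(-20, -9)*((10 + (-5)**4*(-4)) - 394) = (-1/(-9))*((10 + (-5)**4*(-4)) - 394) = (-1*(-1/9))*((10 + 625*(-4)) - 394) = ((10 - 2500) - 394)/9 = (-2490 - 394)/9 = (1/9)*(-2884) = -2884/9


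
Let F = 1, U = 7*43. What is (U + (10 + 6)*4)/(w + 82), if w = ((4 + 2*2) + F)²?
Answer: 365/163 ≈ 2.2393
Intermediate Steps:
U = 301
w = 81 (w = ((4 + 2*2) + 1)² = ((4 + 4) + 1)² = (8 + 1)² = 9² = 81)
(U + (10 + 6)*4)/(w + 82) = (301 + (10 + 6)*4)/(81 + 82) = (301 + 16*4)/163 = (301 + 64)*(1/163) = 365*(1/163) = 365/163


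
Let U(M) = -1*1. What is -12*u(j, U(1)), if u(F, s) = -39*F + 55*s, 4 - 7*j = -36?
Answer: 23340/7 ≈ 3334.3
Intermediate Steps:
U(M) = -1
j = 40/7 (j = 4/7 - 1/7*(-36) = 4/7 + 36/7 = 40/7 ≈ 5.7143)
-12*u(j, U(1)) = -12*(-39*40/7 + 55*(-1)) = -12*(-1560/7 - 55) = -12*(-1945/7) = 23340/7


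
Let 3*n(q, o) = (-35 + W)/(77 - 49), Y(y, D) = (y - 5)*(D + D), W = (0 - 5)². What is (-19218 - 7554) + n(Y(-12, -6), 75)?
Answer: -1124429/42 ≈ -26772.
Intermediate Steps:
W = 25 (W = (-5)² = 25)
Y(y, D) = 2*D*(-5 + y) (Y(y, D) = (-5 + y)*(2*D) = 2*D*(-5 + y))
n(q, o) = -5/42 (n(q, o) = ((-35 + 25)/(77 - 49))/3 = (-10/28)/3 = (-10*1/28)/3 = (⅓)*(-5/14) = -5/42)
(-19218 - 7554) + n(Y(-12, -6), 75) = (-19218 - 7554) - 5/42 = -26772 - 5/42 = -1124429/42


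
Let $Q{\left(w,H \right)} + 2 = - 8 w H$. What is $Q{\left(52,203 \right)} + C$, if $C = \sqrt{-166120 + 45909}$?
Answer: $-84450 + i \sqrt{120211} \approx -84450.0 + 346.71 i$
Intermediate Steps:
$Q{\left(w,H \right)} = -2 - 8 H w$ ($Q{\left(w,H \right)} = -2 + - 8 w H = -2 - 8 H w$)
$C = i \sqrt{120211}$ ($C = \sqrt{-120211} = i \sqrt{120211} \approx 346.71 i$)
$Q{\left(52,203 \right)} + C = \left(-2 - 1624 \cdot 52\right) + i \sqrt{120211} = \left(-2 - 84448\right) + i \sqrt{120211} = -84450 + i \sqrt{120211}$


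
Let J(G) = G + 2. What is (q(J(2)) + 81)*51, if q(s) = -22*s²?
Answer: -13821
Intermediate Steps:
J(G) = 2 + G
(q(J(2)) + 81)*51 = (-22*(2 + 2)² + 81)*51 = (-22*4² + 81)*51 = (-22*16 + 81)*51 = (-352 + 81)*51 = -271*51 = -13821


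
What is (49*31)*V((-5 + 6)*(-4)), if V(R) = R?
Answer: -6076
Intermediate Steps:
(49*31)*V((-5 + 6)*(-4)) = (49*31)*((-5 + 6)*(-4)) = 1519*(1*(-4)) = 1519*(-4) = -6076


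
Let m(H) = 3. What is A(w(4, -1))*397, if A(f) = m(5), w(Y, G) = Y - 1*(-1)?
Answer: 1191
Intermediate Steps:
w(Y, G) = 1 + Y (w(Y, G) = Y + 1 = 1 + Y)
A(f) = 3
A(w(4, -1))*397 = 3*397 = 1191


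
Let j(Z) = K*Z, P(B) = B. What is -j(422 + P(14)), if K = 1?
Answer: -436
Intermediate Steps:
j(Z) = Z (j(Z) = 1*Z = Z)
-j(422 + P(14)) = -(422 + 14) = -1*436 = -436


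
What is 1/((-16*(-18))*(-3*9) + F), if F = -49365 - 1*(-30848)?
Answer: -1/26293 ≈ -3.8033e-5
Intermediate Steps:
F = -18517 (F = -49365 + 30848 = -18517)
1/((-16*(-18))*(-3*9) + F) = 1/((-16*(-18))*(-3*9) - 18517) = 1/(288*(-27) - 18517) = 1/(-7776 - 18517) = 1/(-26293) = -1/26293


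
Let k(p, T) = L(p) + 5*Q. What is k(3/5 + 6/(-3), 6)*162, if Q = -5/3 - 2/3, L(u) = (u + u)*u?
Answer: -31374/25 ≈ -1255.0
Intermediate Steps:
L(u) = 2*u**2 (L(u) = (2*u)*u = 2*u**2)
Q = -7/3 (Q = -5*1/3 - 2*1/3 = -5/3 - 2/3 = -7/3 ≈ -2.3333)
k(p, T) = -35/3 + 2*p**2 (k(p, T) = 2*p**2 + 5*(-7/3) = 2*p**2 - 35/3 = -35/3 + 2*p**2)
k(3/5 + 6/(-3), 6)*162 = (-35/3 + 2*(3/5 + 6/(-3))**2)*162 = (-35/3 + 2*(3*(1/5) + 6*(-1/3))**2)*162 = (-35/3 + 2*(3/5 - 2)**2)*162 = (-35/3 + 2*(-7/5)**2)*162 = (-35/3 + 2*(49/25))*162 = (-35/3 + 98/25)*162 = -581/75*162 = -31374/25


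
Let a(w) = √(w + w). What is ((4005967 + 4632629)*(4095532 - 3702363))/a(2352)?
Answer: 40433668461*√6/2 ≈ 4.9521e+10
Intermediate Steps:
a(w) = √2*√w (a(w) = √(2*w) = √2*√w)
((4005967 + 4632629)*(4095532 - 3702363))/a(2352) = ((4005967 + 4632629)*(4095532 - 3702363))/((√2*√2352)) = (8638596*393169)/((√2*(28*√3))) = 3396428150724/((28*√6)) = 3396428150724*(√6/168) = 40433668461*√6/2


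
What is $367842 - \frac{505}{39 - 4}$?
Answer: $\frac{2574793}{7} \approx 3.6783 \cdot 10^{5}$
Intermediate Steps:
$367842 - \frac{505}{39 - 4} = 367842 - \frac{505}{35} = 367842 - \frac{101}{7} = \frac{2574793}{7}$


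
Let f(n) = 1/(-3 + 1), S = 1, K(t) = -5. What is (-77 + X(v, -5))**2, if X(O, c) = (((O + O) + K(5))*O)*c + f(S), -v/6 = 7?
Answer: 1408876225/4 ≈ 3.5222e+8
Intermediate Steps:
v = -42 (v = -6*7 = -42)
f(n) = -1/2 (f(n) = 1/(-2) = -1/2)
X(O, c) = -1/2 + O*c*(-5 + 2*O) (X(O, c) = (((O + O) - 5)*O)*c - 1/2 = ((2*O - 5)*O)*c - 1/2 = ((-5 + 2*O)*O)*c - 1/2 = (O*(-5 + 2*O))*c - 1/2 = O*c*(-5 + 2*O) - 1/2 = -1/2 + O*c*(-5 + 2*O))
(-77 + X(v, -5))**2 = (-77 + (-1/2 - 5*(-42)*(-5) + 2*(-5)*(-42)**2))**2 = (-77 + (-1/2 - 1050 + 2*(-5)*1764))**2 = (-77 + (-1/2 - 1050 - 17640))**2 = (-77 - 37381/2)**2 = (-37535/2)**2 = 1408876225/4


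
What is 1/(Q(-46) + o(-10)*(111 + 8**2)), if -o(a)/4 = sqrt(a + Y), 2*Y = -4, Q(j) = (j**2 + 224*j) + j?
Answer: I/(2*(-4117*I + 700*sqrt(3))) ≈ -0.00011176 + 3.2911e-5*I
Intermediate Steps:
Q(j) = j**2 + 225*j
Y = -2 (Y = (1/2)*(-4) = -2)
o(a) = -4*sqrt(-2 + a) (o(a) = -4*sqrt(a - 2) = -4*sqrt(-2 + a))
1/(Q(-46) + o(-10)*(111 + 8**2)) = 1/(-46*(225 - 46) + (-4*sqrt(-2 - 10))*(111 + 8**2)) = 1/(-46*179 + (-8*I*sqrt(3))*(111 + 64)) = 1/(-8234 - 8*I*sqrt(3)*175) = 1/(-8234 - 1400*I*sqrt(3))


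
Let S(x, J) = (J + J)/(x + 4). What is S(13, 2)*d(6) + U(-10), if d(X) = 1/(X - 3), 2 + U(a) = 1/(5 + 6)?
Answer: -1027/561 ≈ -1.8307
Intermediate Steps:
S(x, J) = 2*J/(4 + x) (S(x, J) = (2*J)/(4 + x) = 2*J/(4 + x))
U(a) = -21/11 (U(a) = -2 + 1/(5 + 6) = -2 + 1/11 = -21/11)
d(X) = 1/(-3 + X)
S(13, 2)*d(6) + U(-10) = (2*2/(4 + 13))/(-3 + 6) - 21/11 = (2*2/17)/3 - 21/11 = (2*2*(1/17))*(⅓) - 21/11 = (4/17)*(⅓) - 21/11 = 4/51 - 21/11 = -1027/561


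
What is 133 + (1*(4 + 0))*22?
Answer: 221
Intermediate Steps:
133 + (1*(4 + 0))*22 = 133 + (1*4)*22 = 133 + 4*22 = 133 + 88 = 221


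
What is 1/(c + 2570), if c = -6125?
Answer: -1/3555 ≈ -0.00028129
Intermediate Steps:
1/(c + 2570) = 1/(-6125 + 2570) = 1/(-3555) = -1/3555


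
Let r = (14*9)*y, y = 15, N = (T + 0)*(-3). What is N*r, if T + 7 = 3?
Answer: 22680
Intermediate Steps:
T = -4 (T = -7 + 3 = -4)
N = 12 (N = (-4 + 0)*(-3) = -4*(-3) = 12)
r = 1890 (r = (14*9)*15 = 126*15 = 1890)
N*r = 12*1890 = 22680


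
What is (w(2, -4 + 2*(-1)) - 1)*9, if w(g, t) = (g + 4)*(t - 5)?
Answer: -603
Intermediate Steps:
w(g, t) = (-5 + t)*(4 + g) (w(g, t) = (4 + g)*(-5 + t) = (-5 + t)*(4 + g))
(w(2, -4 + 2*(-1)) - 1)*9 = ((-20 - 5*2 + 4*(-4 + 2*(-1)) + 2*(-4 + 2*(-1))) - 1)*9 = ((-20 - 10 + 4*(-4 - 2) + 2*(-4 - 2)) - 1)*9 = ((-20 - 10 + 4*(-6) + 2*(-6)) - 1)*9 = ((-20 - 10 - 24 - 12) - 1)*9 = (-66 - 1)*9 = -67*9 = -603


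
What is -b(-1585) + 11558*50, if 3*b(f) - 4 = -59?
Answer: 1733755/3 ≈ 5.7792e+5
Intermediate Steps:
b(f) = -55/3 (b(f) = 4/3 + (1/3)*(-59) = 4/3 - 59/3 = -55/3)
-b(-1585) + 11558*50 = -1*(-55/3) + 11558*50 = 55/3 + 577900 = 1733755/3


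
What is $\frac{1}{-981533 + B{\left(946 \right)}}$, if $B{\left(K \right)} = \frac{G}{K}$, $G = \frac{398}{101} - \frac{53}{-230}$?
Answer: $- \frac{21975580}{21569756867247} \approx -1.0188 \cdot 10^{-6}$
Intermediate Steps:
$G = \frac{96893}{23230}$ ($G = 398 \cdot \frac{1}{101} - - \frac{53}{230} = \frac{398}{101} + \frac{53}{230} = \frac{96893}{23230} \approx 4.171$)
$B{\left(K \right)} = \frac{96893}{23230 K}$
$\frac{1}{-981533 + B{\left(946 \right)}} = \frac{1}{-981533 + \frac{96893}{23230 \cdot 946}} = \frac{1}{-981533 + \frac{96893}{23230} \cdot \frac{1}{946}} = \frac{1}{-981533 + \frac{96893}{21975580}} = \frac{1}{- \frac{21569756867247}{21975580}} = - \frac{21975580}{21569756867247}$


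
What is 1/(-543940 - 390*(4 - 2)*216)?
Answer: -1/712420 ≈ -1.4037e-6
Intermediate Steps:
1/(-543940 - 390*(4 - 2)*216) = 1/(-543940 - 390*2*216) = 1/(-543940 - 78*10*216) = 1/(-543940 - 780*216) = 1/(-543940 - 168480) = 1/(-712420) = -1/712420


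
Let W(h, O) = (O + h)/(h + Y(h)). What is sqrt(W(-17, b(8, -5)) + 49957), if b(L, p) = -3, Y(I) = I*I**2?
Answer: sqrt(12141999879)/493 ≈ 223.51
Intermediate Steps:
Y(I) = I**3
W(h, O) = (O + h)/(h + h**3)
sqrt(W(-17, b(8, -5)) + 49957) = sqrt((-3 - 17)/(-17 + (-17)**3) + 49957) = sqrt(-20/(-17 - 4913) + 49957) = sqrt(-20/(-4930) + 49957) = sqrt(-1/4930*(-20) + 49957) = sqrt(2/493 + 49957) = sqrt(24628803/493) = sqrt(12141999879)/493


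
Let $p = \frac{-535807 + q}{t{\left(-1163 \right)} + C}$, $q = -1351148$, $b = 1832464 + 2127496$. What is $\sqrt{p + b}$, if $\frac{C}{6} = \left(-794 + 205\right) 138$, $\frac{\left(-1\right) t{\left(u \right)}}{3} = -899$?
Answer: $\frac{\sqrt{84486467161609}}{4619} \approx 1990.0$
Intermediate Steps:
$b = 3959960$
$t{\left(u \right)} = 2697$ ($t{\left(u \right)} = \left(-3\right) \left(-899\right) = 2697$)
$C = -487692$ ($C = 6 \left(-794 + 205\right) 138 = 6 \left(\left(-589\right) 138\right) = 6 \left(-81282\right) = -487692$)
$p = \frac{17971}{4619}$ ($p = \frac{-535807 - 1351148}{2697 - 487692} = - \frac{1886955}{-484995} = \left(-1886955\right) \left(- \frac{1}{484995}\right) = \frac{17971}{4619} \approx 3.8907$)
$\sqrt{p + b} = \sqrt{\frac{17971}{4619} + 3959960} = \sqrt{\frac{18291073211}{4619}} = \frac{\sqrt{84486467161609}}{4619}$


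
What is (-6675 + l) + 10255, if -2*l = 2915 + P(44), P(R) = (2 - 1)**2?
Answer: 2122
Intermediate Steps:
P(R) = 1 (P(R) = 1**2 = 1)
l = -1458 (l = -(2915 + 1)/2 = -1/2*2916 = -1458)
(-6675 + l) + 10255 = (-6675 - 1458) + 10255 = -8133 + 10255 = 2122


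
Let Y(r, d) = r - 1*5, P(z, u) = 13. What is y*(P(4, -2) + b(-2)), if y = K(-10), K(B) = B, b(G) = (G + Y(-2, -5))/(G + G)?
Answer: -305/2 ≈ -152.50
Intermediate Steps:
Y(r, d) = -5 + r (Y(r, d) = r - 5 = -5 + r)
b(G) = (-7 + G)/(2*G) (b(G) = (G + (-5 - 2))/(G + G) = (G - 7)/((2*G)) = (-7 + G)*(1/(2*G)) = (-7 + G)/(2*G))
y = -10
y*(P(4, -2) + b(-2)) = -10*(13 + (1/2)*(-7 - 2)/(-2)) = -10*(13 + (1/2)*(-1/2)*(-9)) = -10*(13 + 9/4) = -10*61/4 = -305/2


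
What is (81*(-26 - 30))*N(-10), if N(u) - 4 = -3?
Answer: -4536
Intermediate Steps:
N(u) = 1 (N(u) = 4 - 3 = 1)
(81*(-26 - 30))*N(-10) = (81*(-26 - 30))*1 = (81*(-56))*1 = -4536*1 = -4536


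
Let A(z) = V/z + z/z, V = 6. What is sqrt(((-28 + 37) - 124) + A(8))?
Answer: I*sqrt(453)/2 ≈ 10.642*I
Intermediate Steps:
A(z) = 1 + 6/z (A(z) = 6/z + z/z = 6/z + 1 = 1 + 6/z)
sqrt(((-28 + 37) - 124) + A(8)) = sqrt(((-28 + 37) - 124) + (6 + 8)/8) = sqrt((9 - 124) + (1/8)*14) = sqrt(-115 + 7/4) = sqrt(-453/4) = I*sqrt(453)/2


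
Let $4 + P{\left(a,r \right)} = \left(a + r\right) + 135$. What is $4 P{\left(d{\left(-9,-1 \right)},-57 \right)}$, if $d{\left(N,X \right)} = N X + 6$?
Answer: $356$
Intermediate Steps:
$d{\left(N,X \right)} = 6 + N X$
$P{\left(a,r \right)} = 131 + a + r$ ($P{\left(a,r \right)} = -4 + \left(\left(a + r\right) + 135\right) = -4 + \left(135 + a + r\right) = 131 + a + r$)
$4 P{\left(d{\left(-9,-1 \right)},-57 \right)} = 4 \left(131 + \left(6 - -9\right) - 57\right) = 4 \left(131 + \left(6 + 9\right) - 57\right) = 4 \left(131 + 15 - 57\right) = 4 \cdot 89 = 356$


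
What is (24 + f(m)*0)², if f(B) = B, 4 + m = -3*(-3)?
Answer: 576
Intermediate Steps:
m = 5 (m = -4 - 3*(-3) = -4 + 9 = 5)
(24 + f(m)*0)² = (24 + 5*0)² = (24 + 0)² = 24² = 576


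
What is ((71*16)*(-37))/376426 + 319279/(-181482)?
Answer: -63906484139/34157271666 ≈ -1.8709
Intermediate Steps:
((71*16)*(-37))/376426 + 319279/(-181482) = (1136*(-37))*(1/376426) + 319279*(-1/181482) = -42032*1/376426 - 319279/181482 = -21016/188213 - 319279/181482 = -63906484139/34157271666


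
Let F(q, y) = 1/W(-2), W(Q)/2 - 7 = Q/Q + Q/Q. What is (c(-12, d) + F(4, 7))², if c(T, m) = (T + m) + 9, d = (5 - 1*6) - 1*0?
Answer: 5041/324 ≈ 15.559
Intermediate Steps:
W(Q) = 18 (W(Q) = 14 + 2*(Q/Q + Q/Q) = 14 + 2*(1 + 1) = 14 + 2*2 = 14 + 4 = 18)
F(q, y) = 1/18
d = -1 (d = (5 - 6) + 0 = -1 + 0 = -1)
c(T, m) = 9 + T + m
(c(-12, d) + F(4, 7))² = ((9 - 12 - 1) + 1/18)² = (-4 + 1/18)² = (-71/18)² = 5041/324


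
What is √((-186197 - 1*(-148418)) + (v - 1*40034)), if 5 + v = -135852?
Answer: I*√213670 ≈ 462.24*I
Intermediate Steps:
v = -135857 (v = -5 - 135852 = -135857)
√((-186197 - 1*(-148418)) + (v - 1*40034)) = √((-186197 - 1*(-148418)) + (-135857 - 1*40034)) = √((-186197 + 148418) + (-135857 - 40034)) = √(-37779 - 175891) = √(-213670) = I*√213670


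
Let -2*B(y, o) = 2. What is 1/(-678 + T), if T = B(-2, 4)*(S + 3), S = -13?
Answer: -1/668 ≈ -0.0014970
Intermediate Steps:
B(y, o) = -1 (B(y, o) = -1/2*2 = -1)
T = 10 (T = -(-13 + 3) = -1*(-10) = 10)
1/(-678 + T) = 1/(-678 + 10) = 1/(-668) = -1/668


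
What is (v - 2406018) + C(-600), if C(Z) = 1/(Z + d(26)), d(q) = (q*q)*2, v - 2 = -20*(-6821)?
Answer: -1706736191/752 ≈ -2.2696e+6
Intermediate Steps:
v = 136422 (v = 2 - 20*(-6821) = 2 + 136420 = 136422)
d(q) = 2*q**2 (d(q) = q**2*2 = 2*q**2)
C(Z) = 1/(1352 + Z) (C(Z) = 1/(Z + 2*26**2) = 1/(Z + 2*676) = 1/(Z + 1352) = 1/(1352 + Z))
(v - 2406018) + C(-600) = (136422 - 2406018) + 1/(1352 - 600) = -2269596 + 1/752 = -1706736191/752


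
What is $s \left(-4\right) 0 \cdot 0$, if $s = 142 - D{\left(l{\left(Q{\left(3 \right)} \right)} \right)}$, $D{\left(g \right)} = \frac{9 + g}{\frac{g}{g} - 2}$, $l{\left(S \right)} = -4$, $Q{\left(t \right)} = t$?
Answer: $0$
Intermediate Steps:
$D{\left(g \right)} = -9 - g$ ($D{\left(g \right)} = \frac{9 + g}{1 - 2} = \frac{9 + g}{-1} = \left(9 + g\right) \left(-1\right) = -9 - g$)
$s = 147$ ($s = 142 - \left(-9 - -4\right) = 142 - \left(-9 + 4\right) = 142 - -5 = 142 + 5 = 147$)
$s \left(-4\right) 0 \cdot 0 = 147 \left(-4\right) 0 \cdot 0 = 147 \cdot 0 \cdot 0 = 147 \cdot 0 = 0$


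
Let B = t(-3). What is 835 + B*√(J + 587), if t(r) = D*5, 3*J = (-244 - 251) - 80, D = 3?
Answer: 835 + 5*√3558 ≈ 1133.2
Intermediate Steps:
J = -575/3 (J = ((-244 - 251) - 80)/3 = (-495 - 80)/3 = (⅓)*(-575) = -575/3 ≈ -191.67)
t(r) = 15 (t(r) = 3*5 = 15)
B = 15
835 + B*√(J + 587) = 835 + 15*√(-575/3 + 587) = 835 + 15*√(1186/3) = 835 + 15*(√3558/3) = 835 + 5*√3558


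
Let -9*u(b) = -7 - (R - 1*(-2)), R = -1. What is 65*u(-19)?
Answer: 520/9 ≈ 57.778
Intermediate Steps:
u(b) = 8/9 (u(b) = -(-7 - (-1 - 1*(-2)))/9 = -(-7 - (-1 + 2))/9 = -(-7 - 1*1)/9 = -(-7 - 1)/9 = -⅑*(-8) = 8/9)
65*u(-19) = 65*(8/9) = 520/9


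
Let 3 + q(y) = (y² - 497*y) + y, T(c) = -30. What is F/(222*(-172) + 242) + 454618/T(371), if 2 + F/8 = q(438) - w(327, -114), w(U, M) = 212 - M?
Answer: -4310734939/284565 ≈ -15149.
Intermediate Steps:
q(y) = -3 + y² - 496*y (q(y) = -3 + ((y² - 497*y) + y) = -3 + (y² - 496*y) = -3 + y² - 496*y)
F = -205880 (F = -16 + 8*((-3 + 438² - 496*438) - (212 - 1*(-114))) = -16 + 8*((-3 + 191844 - 217248) - (212 + 114)) = -16 + 8*(-25407 - 1*326) = -16 + 8*(-25407 - 326) = -16 + 8*(-25733) = -16 - 205864 = -205880)
F/(222*(-172) + 242) + 454618/T(371) = -205880/(222*(-172) + 242) + 454618/(-30) = -205880/(-38184 + 242) + 454618*(-1/30) = -205880/(-37942) - 227309/15 = -205880*(-1/37942) - 227309/15 = 102940/18971 - 227309/15 = -4310734939/284565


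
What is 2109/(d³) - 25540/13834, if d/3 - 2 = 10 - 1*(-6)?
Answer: -665409109/363059496 ≈ -1.8328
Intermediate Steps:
d = 54 (d = 6 + 3*(10 - 1*(-6)) = 6 + 3*(10 + 6) = 6 + 3*16 = 6 + 48 = 54)
2109/(d³) - 25540/13834 = 2109/(54³) - 25540/13834 = 2109/157464 - 25540*1/13834 = 2109*(1/157464) - 12770/6917 = 703/52488 - 12770/6917 = -665409109/363059496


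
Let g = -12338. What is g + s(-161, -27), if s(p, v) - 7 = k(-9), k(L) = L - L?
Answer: -12331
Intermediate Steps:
k(L) = 0
s(p, v) = 7 (s(p, v) = 7 + 0 = 7)
g + s(-161, -27) = -12338 + 7 = -12331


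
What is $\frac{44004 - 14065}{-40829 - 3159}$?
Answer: $- \frac{4277}{6284} \approx -0.68062$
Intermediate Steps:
$\frac{44004 - 14065}{-40829 - 3159} = \frac{29939}{-43988} = 29939 \left(- \frac{1}{43988}\right) = - \frac{4277}{6284}$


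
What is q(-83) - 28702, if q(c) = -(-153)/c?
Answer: -2382419/83 ≈ -28704.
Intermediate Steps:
q(c) = 153/c
q(-83) - 28702 = 153/(-83) - 28702 = 153*(-1/83) - 28702 = -153/83 - 28702 = -2382419/83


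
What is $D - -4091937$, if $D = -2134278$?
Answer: $1957659$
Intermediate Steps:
$D - -4091937 = -2134278 - -4091937 = -2134278 + 4091937 = 1957659$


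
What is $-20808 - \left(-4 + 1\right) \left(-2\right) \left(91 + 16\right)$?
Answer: $-21450$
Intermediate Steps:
$-20808 - \left(-4 + 1\right) \left(-2\right) \left(91 + 16\right) = -20808 - \left(-3\right) \left(-2\right) 107 = -20808 - 6 \cdot 107 = -20808 - 642 = -21450$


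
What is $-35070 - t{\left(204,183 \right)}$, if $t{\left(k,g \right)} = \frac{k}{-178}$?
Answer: $- \frac{3121128}{89} \approx -35069.0$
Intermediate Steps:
$t{\left(k,g \right)} = - \frac{k}{178}$ ($t{\left(k,g \right)} = k \left(- \frac{1}{178}\right) = - \frac{k}{178}$)
$-35070 - t{\left(204,183 \right)} = -35070 - \left(- \frac{1}{178}\right) 204 = -35070 - - \frac{102}{89} = -35070 + \frac{102}{89} = - \frac{3121128}{89}$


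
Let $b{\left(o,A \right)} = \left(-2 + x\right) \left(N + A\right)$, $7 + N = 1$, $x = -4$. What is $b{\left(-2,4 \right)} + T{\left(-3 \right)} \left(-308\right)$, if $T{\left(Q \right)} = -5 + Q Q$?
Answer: $-1220$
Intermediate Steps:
$N = -6$ ($N = -7 + 1 = -6$)
$b{\left(o,A \right)} = 36 - 6 A$ ($b{\left(o,A \right)} = \left(-2 - 4\right) \left(-6 + A\right) = - 6 \left(-6 + A\right) = 36 - 6 A$)
$T{\left(Q \right)} = -5 + Q^{2}$
$b{\left(-2,4 \right)} + T{\left(-3 \right)} \left(-308\right) = \left(36 - 24\right) + \left(-5 + \left(-3\right)^{2}\right) \left(-308\right) = \left(36 - 24\right) + \left(-5 + 9\right) \left(-308\right) = 12 + 4 \left(-308\right) = 12 - 1232 = -1220$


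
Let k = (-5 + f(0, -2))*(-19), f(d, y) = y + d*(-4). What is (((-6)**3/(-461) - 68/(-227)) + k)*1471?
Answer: 20591692001/104647 ≈ 1.9677e+5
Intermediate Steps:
f(d, y) = y - 4*d
k = 133 (k = (-5 + (-2 - 4*0))*(-19) = (-5 + (-2 + 0))*(-19) = (-5 - 2)*(-19) = -7*(-19) = 133)
(((-6)**3/(-461) - 68/(-227)) + k)*1471 = (((-6)**3/(-461) - 68/(-227)) + 133)*1471 = ((-216*(-1/461) - 68*(-1/227)) + 133)*1471 = ((216/461 + 68/227) + 133)*1471 = (80380/104647 + 133)*1471 = (13998431/104647)*1471 = 20591692001/104647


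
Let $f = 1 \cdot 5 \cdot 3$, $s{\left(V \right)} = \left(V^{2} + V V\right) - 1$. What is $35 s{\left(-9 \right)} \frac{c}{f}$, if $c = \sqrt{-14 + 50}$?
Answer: $2254$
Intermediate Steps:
$c = 6$ ($c = \sqrt{36} = 6$)
$s{\left(V \right)} = -1 + 2 V^{2}$ ($s{\left(V \right)} = \left(V^{2} + V^{2}\right) - 1 = 2 V^{2} - 1 = -1 + 2 V^{2}$)
$f = 15$ ($f = 5 \cdot 3 = 15$)
$35 s{\left(-9 \right)} \frac{c}{f} = 35 \left(-1 + 2 \left(-9\right)^{2}\right) \frac{6}{15} = 35 \left(-1 + 2 \cdot 81\right) 6 \cdot \frac{1}{15} = 35 \left(-1 + 162\right) \frac{2}{5} = 35 \cdot 161 \cdot \frac{2}{5} = 5635 \cdot \frac{2}{5} = 2254$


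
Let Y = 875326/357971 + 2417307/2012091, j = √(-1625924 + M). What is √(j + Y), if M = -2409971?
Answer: √(210203772855231758671827 + 57643244491407403669369*I*√4035895)/240090075787 ≈ 31.722 + 31.665*I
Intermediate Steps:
j = I*√4035895 (j = √(-1625924 - 2409971) = √(-4035895) = I*√4035895 ≈ 2009.0*I)
Y = 875520456921/240090075787 (Y = 875326*(1/357971) + 2417307*(1/2012091) = 875326/357971 + 805769/670697 = 875520456921/240090075787 ≈ 3.6466)
√(j + Y) = √(I*√4035895 + 875520456921/240090075787) = √(875520456921/240090075787 + I*√4035895)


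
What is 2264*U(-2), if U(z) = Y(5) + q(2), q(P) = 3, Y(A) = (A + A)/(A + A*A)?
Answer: 22640/3 ≈ 7546.7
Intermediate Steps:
Y(A) = 2*A/(A + A**2) (Y(A) = (2*A)/(A + A**2) = 2*A/(A + A**2))
U(z) = 10/3 (U(z) = 2/(1 + 5) + 3 = 2/6 + 3 = 2*(1/6) + 3 = 1/3 + 3 = 10/3)
2264*U(-2) = 2264*(10/3) = 22640/3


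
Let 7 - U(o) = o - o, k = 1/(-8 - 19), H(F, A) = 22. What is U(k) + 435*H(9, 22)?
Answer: 9577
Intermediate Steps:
k = -1/27 (k = 1/(-27) = -1/27 ≈ -0.037037)
U(o) = 7 (U(o) = 7 - (o - o) = 7 - 1*0 = 7 + 0 = 7)
U(k) + 435*H(9, 22) = 7 + 435*22 = 7 + 9570 = 9577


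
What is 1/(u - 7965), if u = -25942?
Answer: -1/33907 ≈ -2.9492e-5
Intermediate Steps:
1/(u - 7965) = 1/(-25942 - 7965) = 1/(-33907) = -1/33907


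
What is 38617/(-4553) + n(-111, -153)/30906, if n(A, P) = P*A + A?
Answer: -186113131/23452503 ≈ -7.9357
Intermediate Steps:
n(A, P) = A + A*P (n(A, P) = A*P + A = A + A*P)
38617/(-4553) + n(-111, -153)/30906 = 38617/(-4553) - 111*(1 - 153)/30906 = 38617*(-1/4553) - 111*(-152)*(1/30906) = -38617/4553 + 16872*(1/30906) = -38617/4553 + 2812/5151 = -186113131/23452503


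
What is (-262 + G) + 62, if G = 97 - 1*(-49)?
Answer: -54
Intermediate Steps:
G = 146 (G = 97 + 49 = 146)
(-262 + G) + 62 = (-262 + 146) + 62 = -116 + 62 = -54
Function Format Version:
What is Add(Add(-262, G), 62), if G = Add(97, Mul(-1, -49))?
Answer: -54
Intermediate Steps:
G = 146 (G = Add(97, 49) = 146)
Add(Add(-262, G), 62) = Add(Add(-262, 146), 62) = Add(-116, 62) = -54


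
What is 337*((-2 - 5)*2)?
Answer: -4718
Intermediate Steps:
337*((-2 - 5)*2) = 337*(-7*2) = 337*(-14) = -4718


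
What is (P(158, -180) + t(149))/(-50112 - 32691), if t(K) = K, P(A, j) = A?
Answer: -307/82803 ≈ -0.0037076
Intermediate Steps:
(P(158, -180) + t(149))/(-50112 - 32691) = (158 + 149)/(-50112 - 32691) = 307/(-82803) = 307*(-1/82803) = -307/82803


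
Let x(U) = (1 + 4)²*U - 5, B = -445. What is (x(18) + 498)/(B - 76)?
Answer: -943/521 ≈ -1.8100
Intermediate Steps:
x(U) = -5 + 25*U (x(U) = 5²*U - 5 = 25*U - 5 = -5 + 25*U)
(x(18) + 498)/(B - 76) = ((-5 + 25*18) + 498)/(-445 - 76) = ((-5 + 450) + 498)/(-521) = (445 + 498)*(-1/521) = 943*(-1/521) = -943/521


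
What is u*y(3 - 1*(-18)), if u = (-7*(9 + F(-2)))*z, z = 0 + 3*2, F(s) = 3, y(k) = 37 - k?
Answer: -8064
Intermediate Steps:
z = 6 (z = 0 + 6 = 6)
u = -504 (u = -7*(9 + 3)*6 = -7*12*6 = -84*6 = -504)
u*y(3 - 1*(-18)) = -504*(37 - (3 - 1*(-18))) = -504*(37 - (3 + 18)) = -504*(37 - 1*21) = -504*(37 - 21) = -504*16 = -8064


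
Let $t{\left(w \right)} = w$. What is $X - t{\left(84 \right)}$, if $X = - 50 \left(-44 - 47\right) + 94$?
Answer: $4560$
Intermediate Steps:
$X = 4644$ ($X = \left(-50\right) \left(-91\right) + 94 = 4550 + 94 = 4644$)
$X - t{\left(84 \right)} = 4644 - 84 = 4560$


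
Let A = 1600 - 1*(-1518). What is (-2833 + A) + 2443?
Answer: 2728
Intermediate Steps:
A = 3118 (A = 1600 + 1518 = 3118)
(-2833 + A) + 2443 = (-2833 + 3118) + 2443 = 285 + 2443 = 2728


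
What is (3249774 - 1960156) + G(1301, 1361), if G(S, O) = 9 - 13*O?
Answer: 1271934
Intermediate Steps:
(3249774 - 1960156) + G(1301, 1361) = (3249774 - 1960156) + (9 - 13*1361) = 1289618 + (9 - 17693) = 1289618 - 17684 = 1271934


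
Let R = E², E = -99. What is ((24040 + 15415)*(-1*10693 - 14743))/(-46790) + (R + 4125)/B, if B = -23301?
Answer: 779456831128/36341793 ≈ 21448.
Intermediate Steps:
R = 9801 (R = (-99)² = 9801)
((24040 + 15415)*(-1*10693 - 14743))/(-46790) + (R + 4125)/B = ((24040 + 15415)*(-1*10693 - 14743))/(-46790) + (9801 + 4125)/(-23301) = (39455*(-10693 - 14743))*(-1/46790) + 13926*(-1/23301) = (39455*(-25436))*(-1/46790) - 4642/7767 = -1003577380*(-1/46790) - 4642/7767 = 100357738/4679 - 4642/7767 = 779456831128/36341793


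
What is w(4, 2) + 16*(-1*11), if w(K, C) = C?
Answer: -174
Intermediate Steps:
w(4, 2) + 16*(-1*11) = 2 + 16*(-1*11) = 2 + 16*(-11) = 2 - 176 = -174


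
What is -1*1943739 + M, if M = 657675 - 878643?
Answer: -2164707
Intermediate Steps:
M = -220968
-1*1943739 + M = -1*1943739 - 220968 = -1943739 - 220968 = -2164707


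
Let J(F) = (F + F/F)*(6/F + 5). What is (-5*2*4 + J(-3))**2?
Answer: 2116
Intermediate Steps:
J(F) = (1 + F)*(5 + 6/F) (J(F) = (F + 1)*(5 + 6/F) = (1 + F)*(5 + 6/F))
(-5*2*4 + J(-3))**2 = (-5*2*4 + (11 + 5*(-3) + 6/(-3)))**2 = (-10*4 + (11 - 15 + 6*(-1/3)))**2 = (-40 + (11 - 15 - 2))**2 = (-40 - 6)**2 = (-46)**2 = 2116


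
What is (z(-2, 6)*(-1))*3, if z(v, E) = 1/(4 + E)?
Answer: -3/10 ≈ -0.30000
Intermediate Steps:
(z(-2, 6)*(-1))*3 = (-1/(4 + 6))*3 = (-1/10)*3 = ((⅒)*(-1))*3 = -⅒*3 = -3/10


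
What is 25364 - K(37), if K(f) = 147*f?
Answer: 19925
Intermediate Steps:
25364 - K(37) = 25364 - 147*37 = 25364 - 1*5439 = 25364 - 5439 = 19925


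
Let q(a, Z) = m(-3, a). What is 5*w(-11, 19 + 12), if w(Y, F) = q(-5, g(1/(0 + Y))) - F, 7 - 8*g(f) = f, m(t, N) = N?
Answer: -180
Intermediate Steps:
g(f) = 7/8 - f/8
q(a, Z) = a
w(Y, F) = -5 - F
5*w(-11, 19 + 12) = 5*(-5 - (19 + 12)) = 5*(-5 - 1*31) = 5*(-5 - 31) = 5*(-36) = -180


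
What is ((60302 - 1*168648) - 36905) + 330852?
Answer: 185601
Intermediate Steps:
((60302 - 1*168648) - 36905) + 330852 = ((60302 - 168648) - 36905) + 330852 = (-108346 - 36905) + 330852 = -145251 + 330852 = 185601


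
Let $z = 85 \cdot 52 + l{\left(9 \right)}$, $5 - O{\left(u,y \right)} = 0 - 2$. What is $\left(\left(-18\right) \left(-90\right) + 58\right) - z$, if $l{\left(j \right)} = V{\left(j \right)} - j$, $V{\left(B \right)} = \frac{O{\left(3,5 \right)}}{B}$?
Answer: $- \frac{24604}{9} \approx -2733.8$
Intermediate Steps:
$O{\left(u,y \right)} = 7$ ($O{\left(u,y \right)} = 5 - \left(0 - 2\right) = 5 - -2 = 5 + 2 = 7$)
$V{\left(B \right)} = \frac{7}{B}$
$l{\left(j \right)} = - j + \frac{7}{j}$ ($l{\left(j \right)} = \frac{7}{j} - j = - j + \frac{7}{j}$)
$z = \frac{39706}{9}$ ($z = 85 \cdot 52 + \left(\left(-1\right) 9 + \frac{7}{9}\right) = 4420 + \left(-9 + 7 \cdot \frac{1}{9}\right) = 4420 + \left(-9 + \frac{7}{9}\right) = 4420 - \frac{74}{9} = \frac{39706}{9} \approx 4411.8$)
$\left(\left(-18\right) \left(-90\right) + 58\right) - z = \left(\left(-18\right) \left(-90\right) + 58\right) - \frac{39706}{9} = \left(1620 + 58\right) - \frac{39706}{9} = 1678 - \frac{39706}{9} = - \frac{24604}{9}$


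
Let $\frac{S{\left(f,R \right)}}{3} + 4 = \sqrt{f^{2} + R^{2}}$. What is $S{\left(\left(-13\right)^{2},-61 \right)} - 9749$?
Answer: $-9761 + 3 \sqrt{32282} \approx -9222.0$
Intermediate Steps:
$S{\left(f,R \right)} = -12 + 3 \sqrt{R^{2} + f^{2}}$ ($S{\left(f,R \right)} = -12 + 3 \sqrt{f^{2} + R^{2}} = -12 + 3 \sqrt{R^{2} + f^{2}}$)
$S{\left(\left(-13\right)^{2},-61 \right)} - 9749 = \left(-12 + 3 \sqrt{\left(-61\right)^{2} + \left(\left(-13\right)^{2}\right)^{2}}\right) - 9749 = \left(-12 + 3 \sqrt{3721 + 169^{2}}\right) - 9749 = \left(-12 + 3 \sqrt{3721 + 28561}\right) - 9749 = \left(-12 + 3 \sqrt{32282}\right) - 9749 = -9761 + 3 \sqrt{32282}$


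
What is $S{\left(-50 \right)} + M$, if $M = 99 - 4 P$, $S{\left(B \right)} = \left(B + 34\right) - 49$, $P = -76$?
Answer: $338$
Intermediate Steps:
$S{\left(B \right)} = -15 + B$ ($S{\left(B \right)} = \left(34 + B\right) - 49 = -15 + B$)
$M = 403$ ($M = 99 - -304 = 99 + 304 = 403$)
$S{\left(-50 \right)} + M = \left(-15 - 50\right) + 403 = -65 + 403 = 338$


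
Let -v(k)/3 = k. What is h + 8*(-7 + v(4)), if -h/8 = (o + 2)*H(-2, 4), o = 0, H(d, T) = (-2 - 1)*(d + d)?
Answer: -344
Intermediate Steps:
H(d, T) = -6*d
v(k) = -3*k
h = -192 (h = -8*(0 + 2)*(-6*(-2)) = -16*12 = -8*24 = -192)
h + 8*(-7 + v(4)) = -192 + 8*(-7 - 3*4) = -192 + 8*(-7 - 12) = -192 + 8*(-19) = -192 - 152 = -344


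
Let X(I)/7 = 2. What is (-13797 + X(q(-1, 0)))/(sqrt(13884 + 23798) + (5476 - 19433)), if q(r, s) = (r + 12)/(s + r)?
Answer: 27481333/27822881 + 1969*sqrt(37682)/27822881 ≈ 1.0015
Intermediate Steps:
q(r, s) = (12 + r)/(r + s)
X(I) = 14 (X(I) = 7*2 = 14)
(-13797 + X(q(-1, 0)))/(sqrt(13884 + 23798) + (5476 - 19433)) = (-13797 + 14)/(sqrt(13884 + 23798) + (5476 - 19433)) = -13783/(sqrt(37682) - 13957) = -13783/(-13957 + sqrt(37682))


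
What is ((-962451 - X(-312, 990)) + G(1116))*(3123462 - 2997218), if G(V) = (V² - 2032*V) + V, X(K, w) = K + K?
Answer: -250337685948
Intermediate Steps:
X(K, w) = 2*K
G(V) = V² - 2031*V
((-962451 - X(-312, 990)) + G(1116))*(3123462 - 2997218) = ((-962451 - 2*(-312)) + 1116*(-2031 + 1116))*(3123462 - 2997218) = ((-962451 - 1*(-624)) + 1116*(-915))*126244 = ((-962451 + 624) - 1021140)*126244 = (-961827 - 1021140)*126244 = -1982967*126244 = -250337685948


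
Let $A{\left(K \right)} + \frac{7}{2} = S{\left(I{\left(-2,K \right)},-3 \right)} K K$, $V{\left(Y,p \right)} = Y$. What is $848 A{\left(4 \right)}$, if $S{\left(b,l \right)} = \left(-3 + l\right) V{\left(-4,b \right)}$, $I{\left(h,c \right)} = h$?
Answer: $322664$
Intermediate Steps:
$S{\left(b,l \right)} = 12 - 4 l$ ($S{\left(b,l \right)} = \left(-3 + l\right) \left(-4\right) = 12 - 4 l$)
$A{\left(K \right)} = - \frac{7}{2} + 24 K^{2}$ ($A{\left(K \right)} = - \frac{7}{2} + \left(12 - -12\right) K K = - \frac{7}{2} + \left(12 + 12\right) K K = - \frac{7}{2} + 24 K K = - \frac{7}{2} + 24 K^{2}$)
$848 A{\left(4 \right)} = 848 \left(- \frac{7}{2} + 24 \cdot 4^{2}\right) = 848 \left(- \frac{7}{2} + 24 \cdot 16\right) = 848 \left(- \frac{7}{2} + 384\right) = 848 \cdot \frac{761}{2} = 322664$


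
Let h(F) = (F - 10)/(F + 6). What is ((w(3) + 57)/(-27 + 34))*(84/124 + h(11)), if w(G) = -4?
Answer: 20564/3689 ≈ 5.5744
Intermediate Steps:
h(F) = (-10 + F)/(6 + F)
((w(3) + 57)/(-27 + 34))*(84/124 + h(11)) = ((-4 + 57)/(-27 + 34))*(84/124 + (-10 + 11)/(6 + 11)) = (53/7)*(84*(1/124) + 1/17) = (53*(1/7))*(21/31 + (1/17)*1) = 53*(21/31 + 1/17)/7 = (53/7)*(388/527) = 20564/3689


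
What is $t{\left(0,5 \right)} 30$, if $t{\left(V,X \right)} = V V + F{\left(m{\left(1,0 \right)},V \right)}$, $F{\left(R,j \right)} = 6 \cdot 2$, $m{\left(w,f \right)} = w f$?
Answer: $360$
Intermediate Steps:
$m{\left(w,f \right)} = f w$
$F{\left(R,j \right)} = 12$
$t{\left(V,X \right)} = 12 + V^{2}$ ($t{\left(V,X \right)} = V V + 12 = V^{2} + 12 = 12 + V^{2}$)
$t{\left(0,5 \right)} 30 = \left(12 + 0^{2}\right) 30 = \left(12 + 0\right) 30 = 12 \cdot 30 = 360$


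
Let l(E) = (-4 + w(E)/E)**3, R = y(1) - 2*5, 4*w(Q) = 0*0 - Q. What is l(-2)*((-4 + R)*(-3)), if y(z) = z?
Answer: -191607/64 ≈ -2993.9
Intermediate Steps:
w(Q) = -Q/4 (w(Q) = (0*0 - Q)/4 = (0 - Q)/4 = (-Q)/4 = -Q/4)
R = -9 (R = 1 - 2*5 = 1 - 10 = -9)
l(E) = -4913/64 (l(E) = (-4 + (-E/4)/E)**3 = (-4 - 1/4)**3 = (-17/4)**3 = -4913/64)
l(-2)*((-4 + R)*(-3)) = -4913*(-4 - 9)*(-3)/64 = -(-63869)*(-3)/64 = -4913/64*39 = -191607/64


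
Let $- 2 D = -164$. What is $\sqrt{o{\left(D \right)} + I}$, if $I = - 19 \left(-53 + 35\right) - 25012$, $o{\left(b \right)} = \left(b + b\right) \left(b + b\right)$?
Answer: $\sqrt{2226} \approx 47.18$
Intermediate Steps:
$D = 82$ ($D = \left(- \frac{1}{2}\right) \left(-164\right) = 82$)
$o{\left(b \right)} = 4 b^{2}$ ($o{\left(b \right)} = 2 b 2 b = 4 b^{2}$)
$I = -24670$ ($I = \left(-19\right) \left(-18\right) - 25012 = 342 - 25012 = -24670$)
$\sqrt{o{\left(D \right)} + I} = \sqrt{4 \cdot 82^{2} - 24670} = \sqrt{4 \cdot 6724 - 24670} = \sqrt{26896 - 24670} = \sqrt{2226}$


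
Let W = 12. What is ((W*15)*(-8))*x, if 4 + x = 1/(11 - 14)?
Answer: 6240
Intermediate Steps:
x = -13/3 (x = -4 + 1/(11 - 14) = -4 + 1/(-3) = -4 - 1/3 = -13/3 ≈ -4.3333)
((W*15)*(-8))*x = ((12*15)*(-8))*(-13/3) = (180*(-8))*(-13/3) = -1440*(-13/3) = 6240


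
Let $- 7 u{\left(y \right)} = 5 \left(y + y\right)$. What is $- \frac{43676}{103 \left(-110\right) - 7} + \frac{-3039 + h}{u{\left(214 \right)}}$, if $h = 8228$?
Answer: $- \frac{318327211}{24261180} \approx -13.121$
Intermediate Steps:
$u{\left(y \right)} = - \frac{10 y}{7}$ ($u{\left(y \right)} = - \frac{5 \left(y + y\right)}{7} = - \frac{5 \cdot 2 y}{7} = - \frac{10 y}{7}$)
$- \frac{43676}{103 \left(-110\right) - 7} + \frac{-3039 + h}{u{\left(214 \right)}} = - \frac{43676}{103 \left(-110\right) - 7} + \frac{-3039 + 8228}{\left(- \frac{10}{7}\right) 214} = - \frac{43676}{-11330 - 7} + \frac{5189}{- \frac{2140}{7}} = - \frac{43676}{-11337} + 5189 \left(- \frac{7}{2140}\right) = \left(-43676\right) \left(- \frac{1}{11337}\right) - \frac{36323}{2140} = \frac{43676}{11337} - \frac{36323}{2140} = - \frac{318327211}{24261180}$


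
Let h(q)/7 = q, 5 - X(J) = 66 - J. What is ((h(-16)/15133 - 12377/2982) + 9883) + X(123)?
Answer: 448596461545/45126606 ≈ 9940.8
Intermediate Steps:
X(J) = -61 + J (X(J) = 5 - (66 - J) = 5 + (-66 + J) = -61 + J)
h(q) = 7*q
((h(-16)/15133 - 12377/2982) + 9883) + X(123) = (((7*(-16))/15133 - 12377/2982) + 9883) + (-61 + 123) = ((-112*1/15133 - 12377*1/2982) + 9883) + 62 = ((-112/15133 - 12377/2982) + 9883) + 62 = (-187635125/45126606 + 9883) + 62 = 445798611973/45126606 + 62 = 448596461545/45126606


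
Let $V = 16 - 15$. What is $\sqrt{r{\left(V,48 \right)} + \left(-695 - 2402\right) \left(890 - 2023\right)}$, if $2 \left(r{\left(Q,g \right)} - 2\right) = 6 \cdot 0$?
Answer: $61 \sqrt{943} \approx 1873.2$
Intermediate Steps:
$V = 1$ ($V = 16 - 15 = 1$)
$r{\left(Q,g \right)} = 2$ ($r{\left(Q,g \right)} = 2 + \frac{6 \cdot 0}{2} = 2 + \frac{1}{2} \cdot 0 = 2 + 0 = 2$)
$\sqrt{r{\left(V,48 \right)} + \left(-695 - 2402\right) \left(890 - 2023\right)} = \sqrt{2 + \left(-695 - 2402\right) \left(890 - 2023\right)} = \sqrt{2 - -3508901} = \sqrt{2 + 3508901} = \sqrt{3508903} = 61 \sqrt{943}$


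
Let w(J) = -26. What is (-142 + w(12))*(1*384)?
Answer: -64512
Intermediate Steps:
(-142 + w(12))*(1*384) = (-142 - 26)*(1*384) = -168*384 = -64512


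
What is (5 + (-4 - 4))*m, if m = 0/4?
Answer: 0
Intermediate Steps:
m = 0 (m = 0*(¼) = 0)
(5 + (-4 - 4))*m = (5 + (-4 - 4))*0 = (5 - 8)*0 = -3*0 = 0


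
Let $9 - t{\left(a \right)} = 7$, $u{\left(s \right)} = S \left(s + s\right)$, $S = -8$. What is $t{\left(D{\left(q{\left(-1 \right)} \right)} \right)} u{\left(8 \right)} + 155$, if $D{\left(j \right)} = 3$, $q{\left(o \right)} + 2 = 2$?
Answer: $-101$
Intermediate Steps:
$q{\left(o \right)} = 0$ ($q{\left(o \right)} = -2 + 2 = 0$)
$u{\left(s \right)} = - 16 s$ ($u{\left(s \right)} = - 8 \left(s + s\right) = - 8 \cdot 2 s = - 16 s$)
$t{\left(a \right)} = 2$ ($t{\left(a \right)} = 9 - 7 = 2$)
$t{\left(D{\left(q{\left(-1 \right)} \right)} \right)} u{\left(8 \right)} + 155 = 2 \left(\left(-16\right) 8\right) + 155 = 2 \left(-128\right) + 155 = -256 + 155 = -101$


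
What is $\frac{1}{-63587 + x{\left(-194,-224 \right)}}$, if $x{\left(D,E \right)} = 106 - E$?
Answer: $- \frac{1}{63257} \approx -1.5809 \cdot 10^{-5}$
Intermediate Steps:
$\frac{1}{-63587 + x{\left(-194,-224 \right)}} = \frac{1}{-63587 + \left(106 - -224\right)} = \frac{1}{-63587 + \left(106 + 224\right)} = \frac{1}{-63587 + 330} = \frac{1}{-63257} = - \frac{1}{63257}$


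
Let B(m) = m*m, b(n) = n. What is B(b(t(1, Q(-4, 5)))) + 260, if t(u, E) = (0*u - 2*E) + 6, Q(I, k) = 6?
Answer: 296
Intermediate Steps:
t(u, E) = 6 - 2*E (t(u, E) = (0 - 2*E) + 6 = -2*E + 6 = 6 - 2*E)
B(m) = m**2
B(b(t(1, Q(-4, 5)))) + 260 = (6 - 2*6)**2 + 260 = (6 - 12)**2 + 260 = (-6)**2 + 260 = 36 + 260 = 296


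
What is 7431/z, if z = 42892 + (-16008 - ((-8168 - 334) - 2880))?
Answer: 7431/38266 ≈ 0.19419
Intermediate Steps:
z = 38266 (z = 42892 + (-16008 - (-8502 - 2880)) = 42892 + (-16008 - 1*(-11382)) = 42892 + (-16008 + 11382) = 42892 - 4626 = 38266)
7431/z = 7431/38266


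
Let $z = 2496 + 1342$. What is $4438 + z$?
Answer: $8276$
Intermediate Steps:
$z = 3838$
$4438 + z = 4438 + 3838 = 8276$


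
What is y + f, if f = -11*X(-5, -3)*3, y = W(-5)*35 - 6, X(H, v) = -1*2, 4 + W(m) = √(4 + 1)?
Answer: -80 + 35*√5 ≈ -1.7376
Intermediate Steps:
W(m) = -4 + √5 (W(m) = -4 + √(4 + 1) = -4 + √5)
X(H, v) = -2
y = -146 + 35*√5 (y = (-4 + √5)*35 - 6 = (-140 + 35*√5) - 6 = -146 + 35*√5 ≈ -67.738)
f = 66 (f = -11*(-2)*3 = 22*3 = 66)
y + f = (-146 + 35*√5) + 66 = -80 + 35*√5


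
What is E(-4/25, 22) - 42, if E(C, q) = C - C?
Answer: -42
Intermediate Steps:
E(C, q) = 0
E(-4/25, 22) - 42 = 0 - 42 = -42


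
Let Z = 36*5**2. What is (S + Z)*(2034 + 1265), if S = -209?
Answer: 2279609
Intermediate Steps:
Z = 900 (Z = 36*25 = 900)
(S + Z)*(2034 + 1265) = (-209 + 900)*(2034 + 1265) = 691*3299 = 2279609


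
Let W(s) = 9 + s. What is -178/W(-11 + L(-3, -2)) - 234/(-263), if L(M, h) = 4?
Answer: -23173/263 ≈ -88.110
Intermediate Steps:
-178/W(-11 + L(-3, -2)) - 234/(-263) = -178/(9 + (-11 + 4)) - 234/(-263) = -178/(9 - 7) - 234*(-1/263) = -178/2 + 234/263 = -178*½ + 234/263 = -89 + 234/263 = -23173/263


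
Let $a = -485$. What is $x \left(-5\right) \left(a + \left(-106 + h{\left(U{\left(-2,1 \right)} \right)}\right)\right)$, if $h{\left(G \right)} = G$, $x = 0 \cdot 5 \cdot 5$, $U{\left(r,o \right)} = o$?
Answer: $0$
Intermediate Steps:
$x = 0$ ($x = 0 \cdot 5 = 0$)
$x \left(-5\right) \left(a + \left(-106 + h{\left(U{\left(-2,1 \right)} \right)}\right)\right) = 0 \left(-5\right) \left(-485 + \left(-106 + 1\right)\right) = 0 \left(-485 - 105\right) = 0 \left(-590\right) = 0$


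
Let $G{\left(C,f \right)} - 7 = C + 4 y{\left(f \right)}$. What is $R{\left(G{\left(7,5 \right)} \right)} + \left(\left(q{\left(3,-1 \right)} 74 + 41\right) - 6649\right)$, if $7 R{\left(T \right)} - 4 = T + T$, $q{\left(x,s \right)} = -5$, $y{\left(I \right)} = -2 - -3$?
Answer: $- \frac{48806}{7} \approx -6972.3$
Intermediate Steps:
$y{\left(I \right)} = 1$ ($y{\left(I \right)} = -2 + 3 = 1$)
$G{\left(C,f \right)} = 11 + C$ ($G{\left(C,f \right)} = 7 + \left(C + 4 \cdot 1\right) = 7 + \left(C + 4\right) = 7 + \left(4 + C\right) = 11 + C$)
$R{\left(T \right)} = \frac{4}{7} + \frac{2 T}{7}$ ($R{\left(T \right)} = \frac{4}{7} + \frac{T + T}{7} = \frac{4}{7} + \frac{2 T}{7}$)
$R{\left(G{\left(7,5 \right)} \right)} + \left(\left(q{\left(3,-1 \right)} 74 + 41\right) - 6649\right) = \left(\frac{4}{7} + \frac{2 \left(11 + 7\right)}{7}\right) + \left(\left(\left(-5\right) 74 + 41\right) - 6649\right) = \left(\frac{4}{7} + \frac{2}{7} \cdot 18\right) + \left(\left(-370 + 41\right) - 6649\right) = \left(\frac{4}{7} + \frac{36}{7}\right) - 6978 = \frac{40}{7} - 6978 = - \frac{48806}{7}$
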